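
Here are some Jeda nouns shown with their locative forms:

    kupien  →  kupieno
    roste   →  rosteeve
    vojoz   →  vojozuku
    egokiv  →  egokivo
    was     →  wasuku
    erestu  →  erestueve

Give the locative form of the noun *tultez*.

tultezuku

Looking at the final sound of each stem: -uku when the stem ends in a sibilant (*vojoz*, *was*); -o when the stem ends in a non-sibilant consonant (*kupien*, *egokiv*); -eve when the stem ends in a vowel (*roste*, *erestu*).
The final sound of *tultez* is /z/, which is a sibilant, so the suffix is -uku, giving *tultezuku*.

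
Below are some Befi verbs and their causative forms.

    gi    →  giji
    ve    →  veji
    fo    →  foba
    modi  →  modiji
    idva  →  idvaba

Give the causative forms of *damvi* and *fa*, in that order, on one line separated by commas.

damviji, faba

The suffix is conditioned by the last vowel: -ji when the last vowel of the stem is a front vowel (*gi*, *ve*, *modi*); -ba when the last vowel of the stem is a back vowel (*fo*, *idva*).
Since the last vowel of *damvi* is /i/ (a front vowel), it takes -ji, giving *damviji*.
*fa* — last vowel /a/ (a back vowel) → -ba → *faba*.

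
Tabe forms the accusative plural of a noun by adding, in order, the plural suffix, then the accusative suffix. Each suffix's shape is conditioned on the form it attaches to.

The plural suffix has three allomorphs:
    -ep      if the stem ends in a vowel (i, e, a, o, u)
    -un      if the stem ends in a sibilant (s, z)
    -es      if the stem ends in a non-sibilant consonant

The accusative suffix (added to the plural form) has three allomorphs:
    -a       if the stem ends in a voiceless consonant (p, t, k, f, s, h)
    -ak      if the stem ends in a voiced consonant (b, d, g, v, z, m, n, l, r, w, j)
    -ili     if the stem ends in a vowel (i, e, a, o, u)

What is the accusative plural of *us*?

*us* — final sound /s/ (a sibilant) → -un → *usun*.
The final sound of the plural form *usun* is /n/, which is a voiced consonant, so the accusative suffix is -ak, giving *usunak*.

usunak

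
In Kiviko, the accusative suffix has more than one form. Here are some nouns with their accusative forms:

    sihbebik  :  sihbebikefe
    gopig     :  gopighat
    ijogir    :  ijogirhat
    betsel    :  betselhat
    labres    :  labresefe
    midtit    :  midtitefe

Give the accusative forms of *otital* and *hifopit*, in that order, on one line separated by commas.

The suffix is conditioned by the final consonant: -efe when the stem ends in a voiceless consonant (*sihbebik*, *labres*, *midtit*); -hat when the stem ends in a voiced consonant (*gopig*, *ijogir*, *betsel*).
*otital*: final consonant = /l/, voiced → -hat → *otitalhat*.
*hifopit* — final consonant /t/ (voiceless) → -efe → *hifopitefe*.

otitalhat, hifopitefe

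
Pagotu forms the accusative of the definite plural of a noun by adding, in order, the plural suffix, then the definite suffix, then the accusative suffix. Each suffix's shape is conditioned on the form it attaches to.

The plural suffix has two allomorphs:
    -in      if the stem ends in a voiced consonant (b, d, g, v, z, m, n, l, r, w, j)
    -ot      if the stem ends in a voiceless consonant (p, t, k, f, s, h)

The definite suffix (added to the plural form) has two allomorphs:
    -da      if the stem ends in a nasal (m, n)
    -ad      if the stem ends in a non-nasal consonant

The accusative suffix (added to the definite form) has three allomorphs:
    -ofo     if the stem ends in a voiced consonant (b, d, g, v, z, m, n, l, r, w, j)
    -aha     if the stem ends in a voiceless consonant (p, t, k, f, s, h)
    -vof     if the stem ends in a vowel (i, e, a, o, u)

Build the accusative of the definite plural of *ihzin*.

ihzinindavof

The final consonant of *ihzin* is /n/, which is voiced, so the plural suffix is -in, giving *ihzinin*.
The plural form *ihzinin* — final consonant /n/ (a nasal) → -da → *ihzininda*.
The final sound of the definite form *ihzininda* is /a/, which is a vowel, so the accusative suffix is -vof, giving *ihzinindavof*.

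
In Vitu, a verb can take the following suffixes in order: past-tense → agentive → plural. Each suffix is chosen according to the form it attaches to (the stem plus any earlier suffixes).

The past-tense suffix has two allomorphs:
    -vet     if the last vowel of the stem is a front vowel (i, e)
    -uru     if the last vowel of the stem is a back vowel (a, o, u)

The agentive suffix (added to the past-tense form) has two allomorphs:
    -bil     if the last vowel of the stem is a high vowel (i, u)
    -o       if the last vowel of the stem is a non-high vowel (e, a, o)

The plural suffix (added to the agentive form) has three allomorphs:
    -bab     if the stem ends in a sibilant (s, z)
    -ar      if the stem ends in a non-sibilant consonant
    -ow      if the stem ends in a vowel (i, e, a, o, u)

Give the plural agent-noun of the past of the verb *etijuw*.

*etijuw*: last vowel = /u/, a back vowel → -uru → *etijuwuru*.
The last vowel of the past-tense form *etijuwuru* is /u/, which is a high vowel, so the agentive suffix is -bil, giving *etijuwurubil*.
The agentive form *etijuwurubil* — final sound /l/ (a non-sibilant consonant) → -ar → *etijuwurubilar*.

etijuwurubilar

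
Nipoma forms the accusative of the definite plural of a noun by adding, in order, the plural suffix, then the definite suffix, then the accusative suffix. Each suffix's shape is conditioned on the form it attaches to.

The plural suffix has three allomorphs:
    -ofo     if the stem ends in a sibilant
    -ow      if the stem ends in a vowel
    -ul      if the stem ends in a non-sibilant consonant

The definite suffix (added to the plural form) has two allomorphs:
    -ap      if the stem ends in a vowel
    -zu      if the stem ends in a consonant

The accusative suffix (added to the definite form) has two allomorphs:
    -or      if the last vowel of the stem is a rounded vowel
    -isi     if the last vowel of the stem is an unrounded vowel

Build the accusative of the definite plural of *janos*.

*janos* — final sound /s/ (a sibilant) → -ofo → *janosofo*.
The plural form *janosofo* — final sound /o/ (a vowel) → -ap → *janosofoap*.
Since the last vowel of the definite form *janosofoap* is /a/ (an unrounded vowel), it takes -isi, giving *janosofoapisi*.

janosofoapisi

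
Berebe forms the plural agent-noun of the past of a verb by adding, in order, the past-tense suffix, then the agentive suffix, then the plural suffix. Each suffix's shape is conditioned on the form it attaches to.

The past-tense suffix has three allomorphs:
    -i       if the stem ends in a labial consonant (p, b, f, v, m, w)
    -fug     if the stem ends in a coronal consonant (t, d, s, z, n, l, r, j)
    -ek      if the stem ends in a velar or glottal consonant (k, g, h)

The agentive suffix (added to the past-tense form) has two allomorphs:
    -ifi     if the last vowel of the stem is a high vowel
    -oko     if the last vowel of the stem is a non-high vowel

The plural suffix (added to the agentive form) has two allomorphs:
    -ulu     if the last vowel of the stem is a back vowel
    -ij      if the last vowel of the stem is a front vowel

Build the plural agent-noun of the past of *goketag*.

*goketag* — final consonant /g/ (velar/glottal) → -ek → *goketagek*.
The past-tense form *goketagek* — last vowel /e/ (a non-high vowel) → -oko → *goketagekoko*.
The agentive form *goketagekoko* — last vowel /o/ (a back vowel) → -ulu → *goketagekokoulu*.

goketagekokoulu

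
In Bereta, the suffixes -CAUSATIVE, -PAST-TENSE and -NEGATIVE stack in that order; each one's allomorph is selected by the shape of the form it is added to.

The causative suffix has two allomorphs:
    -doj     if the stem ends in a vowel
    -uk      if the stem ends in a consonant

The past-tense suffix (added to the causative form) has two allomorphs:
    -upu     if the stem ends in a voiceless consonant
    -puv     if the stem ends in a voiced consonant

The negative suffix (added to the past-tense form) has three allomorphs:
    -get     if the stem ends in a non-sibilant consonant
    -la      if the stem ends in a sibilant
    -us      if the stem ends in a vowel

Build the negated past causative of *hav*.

The final sound of *hav* is /v/, which is a consonant, so the causative suffix is -uk, giving *havuk*.
The causative form *havuk*: final consonant = /k/, voiceless → -upu → *havukupu*.
Since the final sound of the past-tense form *havukupu* is /u/ (a vowel), it takes -us, giving *havukupuus*.

havukupuus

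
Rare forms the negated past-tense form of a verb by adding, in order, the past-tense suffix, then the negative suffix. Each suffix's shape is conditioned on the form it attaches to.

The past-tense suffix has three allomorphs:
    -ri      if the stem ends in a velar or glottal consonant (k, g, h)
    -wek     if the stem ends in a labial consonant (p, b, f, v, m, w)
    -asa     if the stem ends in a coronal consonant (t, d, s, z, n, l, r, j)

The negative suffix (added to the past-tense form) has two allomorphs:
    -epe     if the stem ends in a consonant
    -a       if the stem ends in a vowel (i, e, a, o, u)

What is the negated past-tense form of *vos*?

vosasaa

The final consonant of *vos* is /s/, which is coronal, so the past-tense suffix is -asa, giving *vosasa*.
The past-tense form *vosasa* — final sound /a/ (a vowel) → -a → *vosasaa*.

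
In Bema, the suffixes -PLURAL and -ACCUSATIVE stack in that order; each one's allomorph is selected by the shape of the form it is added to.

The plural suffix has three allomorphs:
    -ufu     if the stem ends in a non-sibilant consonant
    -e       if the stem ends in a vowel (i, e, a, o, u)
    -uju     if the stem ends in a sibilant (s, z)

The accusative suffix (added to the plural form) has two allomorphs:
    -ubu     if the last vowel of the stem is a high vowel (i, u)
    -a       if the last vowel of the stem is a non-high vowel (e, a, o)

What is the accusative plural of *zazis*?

zazisujuubu

The final sound of *zazis* is /s/, which is a sibilant, so the plural suffix is -uju, giving *zazisuju*.
The last vowel of the plural form *zazisuju* is /u/, which is a high vowel, so the accusative suffix is -ubu, giving *zazisujuubu*.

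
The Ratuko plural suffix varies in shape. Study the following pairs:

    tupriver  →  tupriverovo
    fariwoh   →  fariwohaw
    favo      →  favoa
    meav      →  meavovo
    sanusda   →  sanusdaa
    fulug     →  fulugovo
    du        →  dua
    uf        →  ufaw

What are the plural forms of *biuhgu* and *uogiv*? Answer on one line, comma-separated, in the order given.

The pattern is voicing of the final sound: -aw when the stem ends in a voiceless consonant (*fariwoh*, *uf*); -ovo when the stem ends in a voiced consonant (*tupriver*, *meav*, *fulug*); -a when the stem ends in a vowel (*favo*, *sanusda*, *du*).
Since the final sound of *biuhgu* is /u/ (a vowel), it takes -a, giving *biuhgua*.
*uogiv* — final sound /v/ (a voiced consonant) → -ovo → *uogivovo*.

biuhgua, uogivovo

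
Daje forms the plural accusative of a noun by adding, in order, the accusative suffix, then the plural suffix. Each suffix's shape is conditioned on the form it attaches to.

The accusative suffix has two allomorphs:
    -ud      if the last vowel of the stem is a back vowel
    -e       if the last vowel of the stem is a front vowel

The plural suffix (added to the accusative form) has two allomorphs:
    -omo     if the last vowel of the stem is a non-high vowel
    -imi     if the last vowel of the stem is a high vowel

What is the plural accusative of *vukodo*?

*vukodo* — last vowel /o/ (a back vowel) → -ud → *vukodoud*.
Since the last vowel of the accusative form *vukodoud* is /u/ (a high vowel), it takes -imi, giving *vukodoudimi*.

vukodoudimi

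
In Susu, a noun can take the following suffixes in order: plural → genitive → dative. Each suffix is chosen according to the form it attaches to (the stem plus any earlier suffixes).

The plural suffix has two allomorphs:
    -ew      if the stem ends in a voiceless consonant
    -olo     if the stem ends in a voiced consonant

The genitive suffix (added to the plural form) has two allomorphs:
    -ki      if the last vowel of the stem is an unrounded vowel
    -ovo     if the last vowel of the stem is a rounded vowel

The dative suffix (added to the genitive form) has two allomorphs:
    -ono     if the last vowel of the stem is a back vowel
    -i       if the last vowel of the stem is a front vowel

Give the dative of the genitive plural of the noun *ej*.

Since the final consonant of *ej* is /j/ (voiced), it takes -olo, giving *ejolo*.
The plural form *ejolo* — last vowel /o/ (a rounded vowel) → -ovo → *ejoloovo*.
The last vowel of the genitive form *ejoloovo* is /o/, which is a back vowel, so the dative suffix is -ono, giving *ejoloovoono*.

ejoloovoono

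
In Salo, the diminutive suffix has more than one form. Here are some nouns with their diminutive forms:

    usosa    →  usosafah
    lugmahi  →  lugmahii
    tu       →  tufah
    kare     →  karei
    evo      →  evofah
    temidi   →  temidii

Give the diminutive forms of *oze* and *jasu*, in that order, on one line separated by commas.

ozei, jasufah

The alternation tracks the last vowel of the stem — -i when the last vowel of the stem is a front vowel (*lugmahi*, *kare*, *temidi*); -fah when the last vowel of the stem is a back vowel (*usosa*, *tu*, *evo*).
*oze*: last vowel = /e/, a front vowel → -i → *ozei*.
*jasu*: last vowel = /u/, a back vowel → -fah → *jasufah*.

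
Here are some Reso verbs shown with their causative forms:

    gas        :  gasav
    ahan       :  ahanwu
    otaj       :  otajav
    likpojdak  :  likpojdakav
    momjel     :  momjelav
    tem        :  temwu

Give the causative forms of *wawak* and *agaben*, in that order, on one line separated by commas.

The suffix is conditioned by the final consonant: -wu when the stem ends in a nasal (*ahan*, *tem*); -av when the stem ends in a non-nasal consonant (*gas*, *otaj*, *likpojdak*, *momjel*).
*wawak* — final consonant /k/ (non-nasal) → -av → *wawakav*.
*agaben* — final consonant /n/ (a nasal) → -wu → *agabenwu*.

wawakav, agabenwu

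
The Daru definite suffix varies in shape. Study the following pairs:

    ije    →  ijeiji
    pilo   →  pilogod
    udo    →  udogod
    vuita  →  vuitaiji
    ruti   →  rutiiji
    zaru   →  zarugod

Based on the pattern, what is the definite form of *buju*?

bujugod

Looking at the last vowel of each stem: -god when the last vowel of the stem is a rounded vowel (*pilo*, *udo*, *zaru*); -iji when the last vowel of the stem is an unrounded vowel (*ije*, *vuita*, *ruti*).
*buju*: last vowel = /u/, a rounded vowel → -god → *bujugod*.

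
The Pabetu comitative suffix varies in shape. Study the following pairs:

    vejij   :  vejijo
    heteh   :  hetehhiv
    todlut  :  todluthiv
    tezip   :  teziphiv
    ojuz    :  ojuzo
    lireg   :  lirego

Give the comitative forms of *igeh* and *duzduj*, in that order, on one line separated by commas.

igehhiv, duzdujo

The suffix is conditioned by the final consonant: -hiv when the stem ends in a voiceless consonant (*heteh*, *todlut*, *tezip*); -o when the stem ends in a voiced consonant (*vejij*, *ojuz*, *lireg*).
*igeh* — final consonant /h/ (voiceless) → -hiv → *igehhiv*.
*duzduj*: final consonant = /j/, voiced → -o → *duzdujo*.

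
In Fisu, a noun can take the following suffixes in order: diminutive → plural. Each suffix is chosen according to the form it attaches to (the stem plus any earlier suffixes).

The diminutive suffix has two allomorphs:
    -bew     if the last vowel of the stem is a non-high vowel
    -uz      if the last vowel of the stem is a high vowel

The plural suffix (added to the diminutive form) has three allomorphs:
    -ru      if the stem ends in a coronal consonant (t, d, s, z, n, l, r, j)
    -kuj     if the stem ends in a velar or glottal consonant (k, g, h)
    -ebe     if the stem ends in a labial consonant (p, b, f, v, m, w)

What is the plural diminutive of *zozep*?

zozepbewebe

*zozep*: last vowel = /e/, a non-high vowel → -bew → *zozepbew*.
Since the final consonant of the diminutive form *zozepbew* is /w/ (labial), it takes -ebe, giving *zozepbewebe*.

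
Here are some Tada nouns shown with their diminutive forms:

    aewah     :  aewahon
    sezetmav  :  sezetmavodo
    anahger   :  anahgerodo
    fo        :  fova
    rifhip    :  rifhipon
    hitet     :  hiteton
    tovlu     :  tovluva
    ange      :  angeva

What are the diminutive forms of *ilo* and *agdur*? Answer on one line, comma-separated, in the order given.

ilova, agdurodo

The suffix is conditioned by the final sound: -on when the stem ends in a voiceless consonant (*aewah*, *rifhip*, *hitet*); -odo when the stem ends in a voiced consonant (*sezetmav*, *anahger*); -va when the stem ends in a vowel (*fo*, *tovlu*, *ange*).
The final sound of *ilo* is /o/, which is a vowel, so the suffix is -va, giving *ilova*.
The final sound of *agdur* is /r/, which is a voiced consonant, so the suffix is -odo, giving *agdurodo*.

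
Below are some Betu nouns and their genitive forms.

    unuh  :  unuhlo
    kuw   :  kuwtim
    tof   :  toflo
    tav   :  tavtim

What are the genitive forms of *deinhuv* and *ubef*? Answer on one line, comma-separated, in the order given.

Looking at the final consonant of each stem: -lo when the stem ends in a voiceless consonant (*unuh*, *tof*); -tim when the stem ends in a voiced consonant (*kuw*, *tav*).
*deinhuv*: final consonant = /v/, voiced → -tim → *deinhuvtim*.
The final consonant of *ubef* is /f/, which is voiceless, so the suffix is -lo, giving *ubeflo*.

deinhuvtim, ubeflo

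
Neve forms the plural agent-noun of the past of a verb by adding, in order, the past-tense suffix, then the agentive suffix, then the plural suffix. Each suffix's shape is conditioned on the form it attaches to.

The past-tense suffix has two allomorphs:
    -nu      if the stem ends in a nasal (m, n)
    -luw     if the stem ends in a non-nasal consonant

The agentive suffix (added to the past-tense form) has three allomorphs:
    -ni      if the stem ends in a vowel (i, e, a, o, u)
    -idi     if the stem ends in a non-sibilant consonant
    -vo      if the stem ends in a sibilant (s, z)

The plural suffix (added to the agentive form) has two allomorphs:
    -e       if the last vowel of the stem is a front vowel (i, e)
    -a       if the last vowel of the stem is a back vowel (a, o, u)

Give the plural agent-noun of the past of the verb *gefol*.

gefolluwidie

Since the final consonant of *gefol* is /l/ (non-nasal), it takes -luw, giving *gefolluw*.
Since the final sound of the past-tense form *gefolluw* is /w/ (a non-sibilant consonant), it takes -idi, giving *gefolluwidi*.
The last vowel of the agentive form *gefolluwidi* is /i/, which is a front vowel, so the plural suffix is -e, giving *gefolluwidie*.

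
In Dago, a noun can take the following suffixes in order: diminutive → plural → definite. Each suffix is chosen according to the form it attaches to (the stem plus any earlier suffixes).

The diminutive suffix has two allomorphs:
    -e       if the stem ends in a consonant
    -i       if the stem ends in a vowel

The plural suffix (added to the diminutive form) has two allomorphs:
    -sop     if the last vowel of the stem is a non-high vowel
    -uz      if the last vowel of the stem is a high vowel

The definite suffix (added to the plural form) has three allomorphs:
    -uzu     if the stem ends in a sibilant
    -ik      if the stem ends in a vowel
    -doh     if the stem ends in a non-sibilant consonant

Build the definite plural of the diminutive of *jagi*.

The final sound of *jagi* is /i/, which is a vowel, so the diminutive suffix is -i, giving *jagii*.
The last vowel of the diminutive form *jagii* is /i/, which is a high vowel, so the plural suffix is -uz, giving *jagiiuz*.
The plural form *jagiiuz* — final sound /z/ (a sibilant) → -uzu → *jagiiuzuzu*.

jagiiuzuzu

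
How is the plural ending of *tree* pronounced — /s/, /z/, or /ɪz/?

The stem *tree* ends in a voiced non-sibilant sound.
The plural suffix surfaces as /ɪz/ after sibilants, /s/ after other voiceless consonants, and /z/ after other voiced sounds.
So the plural -s on *tree* is pronounced /z/.

/z/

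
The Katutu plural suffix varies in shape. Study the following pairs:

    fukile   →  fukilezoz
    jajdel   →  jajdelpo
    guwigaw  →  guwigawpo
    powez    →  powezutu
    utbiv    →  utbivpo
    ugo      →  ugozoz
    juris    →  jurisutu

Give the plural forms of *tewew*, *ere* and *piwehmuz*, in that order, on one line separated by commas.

The suffix is conditioned by the final sound: -utu when the stem ends in a sibilant (*powez*, *juris*); -po when the stem ends in a non-sibilant consonant (*jajdel*, *guwigaw*, *utbiv*); -zoz when the stem ends in a vowel (*fukile*, *ugo*).
*tewew* — final sound /w/ (a non-sibilant consonant) → -po → *tewewpo*.
Since the final sound of *ere* is /e/ (a vowel), it takes -zoz, giving *erezoz*.
*piwehmuz* — final sound /z/ (a sibilant) → -utu → *piwehmuzutu*.

tewewpo, erezoz, piwehmuzutu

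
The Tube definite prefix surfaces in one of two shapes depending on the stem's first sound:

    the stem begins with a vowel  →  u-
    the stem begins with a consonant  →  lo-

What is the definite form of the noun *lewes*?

lolewes

The first sound of *lewes* is /l/, which is a consonant, so the prefix is lo-, giving *lolewes*.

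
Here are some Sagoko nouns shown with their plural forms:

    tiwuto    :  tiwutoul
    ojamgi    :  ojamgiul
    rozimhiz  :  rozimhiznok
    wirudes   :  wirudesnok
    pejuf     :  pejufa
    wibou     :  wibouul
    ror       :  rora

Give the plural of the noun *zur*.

zura

The suffix is conditioned by the final sound: -nok when the stem ends in a sibilant (*rozimhiz*, *wirudes*); -a when the stem ends in a non-sibilant consonant (*pejuf*, *ror*); -ul when the stem ends in a vowel (*tiwuto*, *ojamgi*, *wibou*).
*zur*: final sound = /r/, a non-sibilant consonant → -a → *zura*.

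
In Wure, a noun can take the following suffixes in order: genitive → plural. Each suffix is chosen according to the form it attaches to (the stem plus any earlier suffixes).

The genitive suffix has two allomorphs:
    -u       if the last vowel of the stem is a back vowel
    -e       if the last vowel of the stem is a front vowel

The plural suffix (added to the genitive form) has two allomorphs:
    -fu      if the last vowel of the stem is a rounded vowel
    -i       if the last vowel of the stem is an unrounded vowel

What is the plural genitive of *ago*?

agoufu

*ago* — last vowel /o/ (a back vowel) → -u → *agou*.
The genitive form *agou*: last vowel = /u/, a rounded vowel → -fu → *agoufu*.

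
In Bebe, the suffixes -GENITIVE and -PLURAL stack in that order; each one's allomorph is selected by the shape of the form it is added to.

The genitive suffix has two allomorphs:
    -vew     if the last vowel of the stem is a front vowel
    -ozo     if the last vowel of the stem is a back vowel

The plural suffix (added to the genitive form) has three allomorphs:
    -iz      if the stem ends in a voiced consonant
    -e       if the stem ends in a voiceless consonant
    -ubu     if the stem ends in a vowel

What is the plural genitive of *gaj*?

*gaj* — last vowel /a/ (a back vowel) → -ozo → *gajozo*.
The final sound of the genitive form *gajozo* is /o/, which is a vowel, so the plural suffix is -ubu, giving *gajozoubu*.

gajozoubu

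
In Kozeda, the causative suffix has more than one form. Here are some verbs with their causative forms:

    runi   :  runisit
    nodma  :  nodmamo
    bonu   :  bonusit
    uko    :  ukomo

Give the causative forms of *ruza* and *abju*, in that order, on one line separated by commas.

Looking at the last vowel of each stem: -sit when the last vowel of the stem is a high vowel (*runi*, *bonu*); -mo when the last vowel of the stem is a non-high vowel (*nodma*, *uko*).
Since the last vowel of *ruza* is /a/ (a non-high vowel), it takes -mo, giving *ruzamo*.
The last vowel of *abju* is /u/, which is a high vowel, so the suffix is -sit, giving *abjusit*.

ruzamo, abjusit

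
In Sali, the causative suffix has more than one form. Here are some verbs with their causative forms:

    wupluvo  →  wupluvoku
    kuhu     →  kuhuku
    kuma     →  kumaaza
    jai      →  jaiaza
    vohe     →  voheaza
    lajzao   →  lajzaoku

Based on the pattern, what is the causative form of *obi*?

Looking at the last vowel of each stem: -ku when the last vowel of the stem is a rounded vowel (*wupluvo*, *kuhu*, *lajzao*); -aza when the last vowel of the stem is an unrounded vowel (*kuma*, *jai*, *vohe*).
Since the last vowel of *obi* is /i/ (an unrounded vowel), it takes -aza, giving *obiaza*.

obiaza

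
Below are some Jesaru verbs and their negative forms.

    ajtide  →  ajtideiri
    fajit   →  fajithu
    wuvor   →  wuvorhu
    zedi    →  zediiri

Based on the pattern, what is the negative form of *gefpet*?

gefpethu

Looking at the final sound of each stem: -hu when the stem ends in a consonant (*fajit*, *wuvor*); -iri when the stem ends in a vowel (*ajtide*, *zedi*).
The final sound of *gefpet* is /t/, which is a consonant, so the suffix is -hu, giving *gefpethu*.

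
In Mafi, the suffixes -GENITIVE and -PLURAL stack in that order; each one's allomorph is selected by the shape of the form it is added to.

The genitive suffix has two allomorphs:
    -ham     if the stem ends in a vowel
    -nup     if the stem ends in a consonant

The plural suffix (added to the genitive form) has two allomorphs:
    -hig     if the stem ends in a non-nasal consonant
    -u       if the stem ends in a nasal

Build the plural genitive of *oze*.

ozehamu

The final sound of *oze* is /e/, which is a vowel, so the genitive suffix is -ham, giving *ozeham*.
The genitive form *ozeham*: final consonant = /m/, a nasal → -u → *ozehamu*.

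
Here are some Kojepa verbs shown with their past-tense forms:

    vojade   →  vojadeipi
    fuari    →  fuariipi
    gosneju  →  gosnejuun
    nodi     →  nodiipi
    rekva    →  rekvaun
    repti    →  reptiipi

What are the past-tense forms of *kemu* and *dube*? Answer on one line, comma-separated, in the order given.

kemuun, dubeipi

The suffix is conditioned by the last vowel: -ipi when the last vowel of the stem is a front vowel (*vojade*, *fuari*, *nodi*, *repti*); -un when the last vowel of the stem is a back vowel (*gosneju*, *rekva*).
Since the last vowel of *kemu* is /u/ (a back vowel), it takes -un, giving *kemuun*.
*dube* — last vowel /e/ (a front vowel) → -ipi → *dubeipi*.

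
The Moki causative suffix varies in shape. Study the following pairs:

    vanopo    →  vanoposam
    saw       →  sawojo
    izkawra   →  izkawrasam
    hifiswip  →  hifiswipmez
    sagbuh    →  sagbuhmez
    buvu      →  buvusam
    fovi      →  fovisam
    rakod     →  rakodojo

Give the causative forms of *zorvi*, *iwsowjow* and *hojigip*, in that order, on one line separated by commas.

The suffix is conditioned by the final sound: -mez when the stem ends in a voiceless consonant (*hifiswip*, *sagbuh*); -ojo when the stem ends in a voiced consonant (*saw*, *rakod*); -sam when the stem ends in a vowel (*vanopo*, *izkawra*, *buvu*, *fovi*).
*zorvi*: final sound = /i/, a vowel → -sam → *zorvisam*.
Since the final sound of *iwsowjow* is /w/ (a voiced consonant), it takes -ojo, giving *iwsowjowojo*.
*hojigip*: final sound = /p/, a voiceless consonant → -mez → *hojigipmez*.

zorvisam, iwsowjowojo, hojigipmez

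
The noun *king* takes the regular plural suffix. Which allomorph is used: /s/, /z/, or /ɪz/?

/z/

The stem *king* ends in a voiced non-sibilant sound.
The plural suffix surfaces as /ɪz/ after sibilants, /s/ after other voiceless consonants, and /z/ after other voiced sounds.
So the plural -s on *king* is pronounced /z/.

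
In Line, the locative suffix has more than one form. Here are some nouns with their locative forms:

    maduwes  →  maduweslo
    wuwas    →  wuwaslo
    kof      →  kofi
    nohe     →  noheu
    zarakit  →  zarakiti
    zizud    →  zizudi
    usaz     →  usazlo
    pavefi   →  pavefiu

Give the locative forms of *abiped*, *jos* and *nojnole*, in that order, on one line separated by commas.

The pattern is sibilance of the final sound: -lo when the stem ends in a sibilant (*maduwes*, *wuwas*, *usaz*); -i when the stem ends in a non-sibilant consonant (*kof*, *zarakit*, *zizud*); -u when the stem ends in a vowel (*nohe*, *pavefi*).
The final sound of *abiped* is /d/, which is a non-sibilant consonant, so the suffix is -i, giving *abipedi*.
The final sound of *jos* is /s/, which is a sibilant, so the suffix is -lo, giving *joslo*.
Since the final sound of *nojnole* is /e/ (a vowel), it takes -u, giving *nojnoleu*.

abipedi, joslo, nojnoleu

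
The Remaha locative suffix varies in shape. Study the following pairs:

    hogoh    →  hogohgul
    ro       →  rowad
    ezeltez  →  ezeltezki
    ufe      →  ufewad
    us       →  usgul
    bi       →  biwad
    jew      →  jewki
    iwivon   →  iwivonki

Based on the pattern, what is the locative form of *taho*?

tahowad

Looking at the final sound of each stem: -gul when the stem ends in a voiceless consonant (*hogoh*, *us*); -ki when the stem ends in a voiced consonant (*ezeltez*, *jew*, *iwivon*); -wad when the stem ends in a vowel (*ro*, *ufe*, *bi*).
*taho* — final sound /o/ (a vowel) → -wad → *tahowad*.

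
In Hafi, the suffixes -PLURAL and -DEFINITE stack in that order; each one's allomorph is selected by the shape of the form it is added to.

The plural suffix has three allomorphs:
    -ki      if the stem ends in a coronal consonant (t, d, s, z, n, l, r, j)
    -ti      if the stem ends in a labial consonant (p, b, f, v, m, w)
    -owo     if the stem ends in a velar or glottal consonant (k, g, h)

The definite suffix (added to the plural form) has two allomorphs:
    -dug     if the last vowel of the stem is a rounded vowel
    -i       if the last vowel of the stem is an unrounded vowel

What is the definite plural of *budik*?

budikowodug

*budik*: final consonant = /k/, velar/glottal → -owo → *budikowo*.
The plural form *budikowo*: last vowel = /o/, a rounded vowel → -dug → *budikowodug*.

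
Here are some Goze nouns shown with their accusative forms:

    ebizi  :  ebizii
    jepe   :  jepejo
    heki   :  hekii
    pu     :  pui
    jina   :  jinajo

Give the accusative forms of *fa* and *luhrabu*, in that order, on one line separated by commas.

The suffix is conditioned by the last vowel: -i when the last vowel of the stem is a high vowel (*ebizi*, *heki*, *pu*); -jo when the last vowel of the stem is a non-high vowel (*jepe*, *jina*).
*fa*: last vowel = /a/, a non-high vowel → -jo → *fajo*.
*luhrabu* — last vowel /u/ (a high vowel) → -i → *luhrabui*.

fajo, luhrabui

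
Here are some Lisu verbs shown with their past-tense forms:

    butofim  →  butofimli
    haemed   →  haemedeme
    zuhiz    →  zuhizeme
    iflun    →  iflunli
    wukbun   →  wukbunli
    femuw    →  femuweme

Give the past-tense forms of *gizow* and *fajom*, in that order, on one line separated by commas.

The alternation tracks the final consonant of the stem — -li when the stem ends in a nasal (*butofim*, *iflun*, *wukbun*); -eme when the stem ends in a non-nasal consonant (*haemed*, *zuhiz*, *femuw*).
Since the final consonant of *gizow* is /w/ (non-nasal), it takes -eme, giving *gizoweme*.
*fajom*: final consonant = /m/, a nasal → -li → *fajomli*.

gizoweme, fajomli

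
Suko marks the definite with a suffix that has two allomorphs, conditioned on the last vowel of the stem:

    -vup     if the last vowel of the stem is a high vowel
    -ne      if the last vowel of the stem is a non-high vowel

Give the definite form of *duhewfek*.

duhewfekne

*duhewfek* — last vowel /e/ (a non-high vowel) → -ne → *duhewfekne*.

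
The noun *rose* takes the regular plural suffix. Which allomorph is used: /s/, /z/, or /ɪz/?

/ɪz/

The stem *rose* ends in a sibilant (/s, z, ʃ, ʒ, tʃ, dʒ/).
The plural suffix surfaces as /ɪz/ after sibilants, /s/ after other voiceless consonants, and /z/ after other voiced sounds.
So the plural -s on *rose* is pronounced /ɪz/.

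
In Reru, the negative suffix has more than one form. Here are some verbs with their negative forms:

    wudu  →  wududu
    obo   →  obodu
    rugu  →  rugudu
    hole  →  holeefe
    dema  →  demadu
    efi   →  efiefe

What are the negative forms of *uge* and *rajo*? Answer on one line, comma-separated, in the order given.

Looking at the last vowel of each stem: -efe when the last vowel of the stem is a front vowel (*hole*, *efi*); -du when the last vowel of the stem is a back vowel (*wudu*, *obo*, *rugu*, *dema*).
Since the last vowel of *uge* is /e/ (a front vowel), it takes -efe, giving *ugeefe*.
*rajo* — last vowel /o/ (a back vowel) → -du → *rajodu*.

ugeefe, rajodu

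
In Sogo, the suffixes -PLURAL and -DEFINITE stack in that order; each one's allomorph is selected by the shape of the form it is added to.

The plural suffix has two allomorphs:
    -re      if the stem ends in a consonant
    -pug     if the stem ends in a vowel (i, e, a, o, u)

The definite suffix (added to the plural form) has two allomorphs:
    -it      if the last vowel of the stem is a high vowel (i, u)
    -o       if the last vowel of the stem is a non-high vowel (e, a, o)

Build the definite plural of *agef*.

*agef*: final sound = /f/, a consonant → -re → *agefre*.
The last vowel of the plural form *agefre* is /e/, which is a non-high vowel, so the definite suffix is -o, giving *agefreo*.

agefreo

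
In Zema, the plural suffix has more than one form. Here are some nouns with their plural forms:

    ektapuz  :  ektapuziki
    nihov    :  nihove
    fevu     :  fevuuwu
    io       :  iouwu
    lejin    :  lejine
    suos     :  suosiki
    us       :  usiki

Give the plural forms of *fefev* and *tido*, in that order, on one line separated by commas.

The pattern is sibilance of the final sound: -iki when the stem ends in a sibilant (*ektapuz*, *suos*, *us*); -e when the stem ends in a non-sibilant consonant (*nihov*, *lejin*); -uwu when the stem ends in a vowel (*fevu*, *io*).
*fefev*: final sound = /v/, a non-sibilant consonant → -e → *fefeve*.
Since the final sound of *tido* is /o/ (a vowel), it takes -uwu, giving *tidouwu*.

fefeve, tidouwu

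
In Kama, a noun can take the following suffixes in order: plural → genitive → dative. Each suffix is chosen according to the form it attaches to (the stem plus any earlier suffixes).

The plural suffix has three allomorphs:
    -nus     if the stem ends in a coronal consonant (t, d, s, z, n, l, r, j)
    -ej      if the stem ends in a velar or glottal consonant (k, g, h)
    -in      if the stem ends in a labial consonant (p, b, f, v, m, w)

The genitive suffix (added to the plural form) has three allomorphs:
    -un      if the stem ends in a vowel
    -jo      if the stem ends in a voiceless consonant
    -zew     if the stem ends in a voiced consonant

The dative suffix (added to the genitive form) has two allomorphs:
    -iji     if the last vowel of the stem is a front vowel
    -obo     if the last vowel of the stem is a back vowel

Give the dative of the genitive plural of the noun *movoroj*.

The final consonant of *movoroj* is /j/, which is coronal, so the plural suffix is -nus, giving *movorojnus*.
Since the final sound of the plural form *movorojnus* is /s/ (a voiceless consonant), it takes -jo, giving *movorojnusjo*.
Since the last vowel of the genitive form *movorojnusjo* is /o/ (a back vowel), it takes -obo, giving *movorojnusjoobo*.

movorojnusjoobo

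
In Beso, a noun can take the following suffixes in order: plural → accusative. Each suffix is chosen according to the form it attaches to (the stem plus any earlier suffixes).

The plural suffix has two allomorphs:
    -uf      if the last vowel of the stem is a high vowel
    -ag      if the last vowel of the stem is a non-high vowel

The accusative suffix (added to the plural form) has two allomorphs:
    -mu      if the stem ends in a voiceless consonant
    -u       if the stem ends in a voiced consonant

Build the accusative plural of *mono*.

monoagu

*mono*: last vowel = /o/, a non-high vowel → -ag → *monoag*.
The final consonant of the plural form *monoag* is /g/, which is voiced, so the accusative suffix is -u, giving *monoagu*.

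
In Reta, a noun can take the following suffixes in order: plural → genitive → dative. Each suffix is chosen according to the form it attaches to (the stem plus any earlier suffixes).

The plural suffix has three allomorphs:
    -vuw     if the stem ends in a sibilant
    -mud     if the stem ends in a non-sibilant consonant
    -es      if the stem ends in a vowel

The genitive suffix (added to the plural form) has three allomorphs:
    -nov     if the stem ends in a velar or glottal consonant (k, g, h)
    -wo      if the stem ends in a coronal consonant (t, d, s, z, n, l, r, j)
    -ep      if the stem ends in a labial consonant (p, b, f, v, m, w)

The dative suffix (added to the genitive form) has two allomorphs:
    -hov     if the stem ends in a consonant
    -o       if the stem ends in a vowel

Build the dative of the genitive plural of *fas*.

*fas*: final sound = /s/, a sibilant → -vuw → *fasvuw*.
Since the final consonant of the plural form *fasvuw* is /w/ (labial), it takes -ep, giving *fasvuwep*.
Since the final sound of the genitive form *fasvuwep* is /p/ (a consonant), it takes -hov, giving *fasvuwephov*.

fasvuwephov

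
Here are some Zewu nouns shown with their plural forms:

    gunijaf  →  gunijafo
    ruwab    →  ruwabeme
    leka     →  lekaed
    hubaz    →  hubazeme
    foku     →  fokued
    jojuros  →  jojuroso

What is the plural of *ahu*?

ahued

The suffix is conditioned by the final sound: -o when the stem ends in a voiceless consonant (*gunijaf*, *jojuros*); -eme when the stem ends in a voiced consonant (*ruwab*, *hubaz*); -ed when the stem ends in a vowel (*leka*, *foku*).
Since the final sound of *ahu* is /u/ (a vowel), it takes -ed, giving *ahued*.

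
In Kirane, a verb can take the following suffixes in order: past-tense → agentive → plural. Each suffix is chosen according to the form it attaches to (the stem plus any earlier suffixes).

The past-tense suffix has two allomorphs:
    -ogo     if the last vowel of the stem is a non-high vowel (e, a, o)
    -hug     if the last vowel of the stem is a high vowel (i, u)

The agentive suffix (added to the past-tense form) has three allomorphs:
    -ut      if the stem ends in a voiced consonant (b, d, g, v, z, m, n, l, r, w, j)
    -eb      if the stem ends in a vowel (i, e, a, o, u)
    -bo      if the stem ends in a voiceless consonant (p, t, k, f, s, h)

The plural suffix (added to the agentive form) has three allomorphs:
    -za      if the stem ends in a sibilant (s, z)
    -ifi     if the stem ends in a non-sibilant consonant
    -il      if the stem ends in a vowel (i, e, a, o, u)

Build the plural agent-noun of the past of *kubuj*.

Since the last vowel of *kubuj* is /u/ (a high vowel), it takes -hug, giving *kubujhug*.
The past-tense form *kubujhug*: final sound = /g/, a voiced consonant → -ut → *kubujhugut*.
The agentive form *kubujhugut* — final sound /t/ (a non-sibilant consonant) → -ifi → *kubujhugutifi*.

kubujhugutifi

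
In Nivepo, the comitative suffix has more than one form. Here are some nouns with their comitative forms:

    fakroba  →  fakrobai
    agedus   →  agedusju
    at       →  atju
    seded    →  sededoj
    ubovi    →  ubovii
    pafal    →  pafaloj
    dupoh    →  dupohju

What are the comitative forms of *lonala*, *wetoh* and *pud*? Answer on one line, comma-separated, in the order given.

Looking at the final sound of each stem: -ju when the stem ends in a voiceless consonant (*agedus*, *at*, *dupoh*); -oj when the stem ends in a voiced consonant (*seded*, *pafal*); -i when the stem ends in a vowel (*fakroba*, *ubovi*).
*lonala* — final sound /a/ (a vowel) → -i → *lonalai*.
*wetoh*: final sound = /h/, a voiceless consonant → -ju → *wetohju*.
The final sound of *pud* is /d/, which is a voiced consonant, so the suffix is -oj, giving *pudoj*.

lonalai, wetohju, pudoj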